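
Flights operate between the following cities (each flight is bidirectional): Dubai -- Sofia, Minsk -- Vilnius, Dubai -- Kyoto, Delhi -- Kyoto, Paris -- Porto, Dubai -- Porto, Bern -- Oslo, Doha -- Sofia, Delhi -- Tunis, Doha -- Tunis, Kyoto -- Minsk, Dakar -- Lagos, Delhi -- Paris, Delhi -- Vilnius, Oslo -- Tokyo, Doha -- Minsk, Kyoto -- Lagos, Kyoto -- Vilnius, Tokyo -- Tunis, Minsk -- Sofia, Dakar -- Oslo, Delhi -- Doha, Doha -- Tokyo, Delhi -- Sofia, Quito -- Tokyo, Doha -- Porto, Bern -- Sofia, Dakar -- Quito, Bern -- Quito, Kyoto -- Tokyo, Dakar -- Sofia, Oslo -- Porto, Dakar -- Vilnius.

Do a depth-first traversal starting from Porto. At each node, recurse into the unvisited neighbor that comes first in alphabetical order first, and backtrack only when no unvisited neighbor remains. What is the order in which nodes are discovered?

Visit Porto
Porto → Doha
Doha → Delhi
Delhi → Kyoto
Kyoto → Dubai
Dubai → Sofia
Sofia → Bern
Bern → Oslo
Oslo → Dakar
Dakar → Lagos
Dakar → Quito
Quito → Tokyo
Tokyo → Tunis
Dakar → Vilnius
Vilnius → Minsk
Delhi → Paris

Porto, Doha, Delhi, Kyoto, Dubai, Sofia, Bern, Oslo, Dakar, Lagos, Quito, Tokyo, Tunis, Vilnius, Minsk, Paris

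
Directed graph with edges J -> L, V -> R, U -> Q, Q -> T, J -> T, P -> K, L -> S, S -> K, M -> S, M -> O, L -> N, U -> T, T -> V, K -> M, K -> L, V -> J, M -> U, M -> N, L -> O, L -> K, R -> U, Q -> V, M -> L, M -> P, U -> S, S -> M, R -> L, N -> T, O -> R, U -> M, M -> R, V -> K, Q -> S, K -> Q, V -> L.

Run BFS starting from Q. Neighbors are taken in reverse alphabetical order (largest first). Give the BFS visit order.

Q → V → T → S → R → L → K → J → M → U → O → N → P

Visit Q; enqueue V, T, S → queue [V, T, S]
Visit V; enqueue R, L, K, J → queue [T, S, R, L, K, J]
Visit T → queue [S, R, L, K, J]
Visit S; enqueue M → queue [R, L, K, J, M]
Visit R; enqueue U → queue [L, K, J, M, U]
Visit L; enqueue O, N → queue [K, J, M, U, O, N]
Visit K → queue [J, M, U, O, N]
Visit J → queue [M, U, O, N]
Visit M; enqueue P → queue [U, O, N, P]
Visit U → queue [O, N, P]
Visit O → queue [N, P]
Visit N → queue [P]
Visit P → queue []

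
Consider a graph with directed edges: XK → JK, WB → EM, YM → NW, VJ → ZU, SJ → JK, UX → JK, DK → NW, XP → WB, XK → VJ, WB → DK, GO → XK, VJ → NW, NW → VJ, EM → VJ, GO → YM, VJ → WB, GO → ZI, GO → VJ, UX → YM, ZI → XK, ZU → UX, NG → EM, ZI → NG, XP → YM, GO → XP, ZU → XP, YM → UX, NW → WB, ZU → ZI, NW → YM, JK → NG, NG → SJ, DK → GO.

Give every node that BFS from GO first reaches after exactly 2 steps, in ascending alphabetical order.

JK, NG, NW, UX, WB, ZU

Level 0: GO
Level 1: VJ, XK, XP, YM, ZI
Level 2: JK, NG, NW, UX, WB, ZU
Level 3: DK, EM, SJ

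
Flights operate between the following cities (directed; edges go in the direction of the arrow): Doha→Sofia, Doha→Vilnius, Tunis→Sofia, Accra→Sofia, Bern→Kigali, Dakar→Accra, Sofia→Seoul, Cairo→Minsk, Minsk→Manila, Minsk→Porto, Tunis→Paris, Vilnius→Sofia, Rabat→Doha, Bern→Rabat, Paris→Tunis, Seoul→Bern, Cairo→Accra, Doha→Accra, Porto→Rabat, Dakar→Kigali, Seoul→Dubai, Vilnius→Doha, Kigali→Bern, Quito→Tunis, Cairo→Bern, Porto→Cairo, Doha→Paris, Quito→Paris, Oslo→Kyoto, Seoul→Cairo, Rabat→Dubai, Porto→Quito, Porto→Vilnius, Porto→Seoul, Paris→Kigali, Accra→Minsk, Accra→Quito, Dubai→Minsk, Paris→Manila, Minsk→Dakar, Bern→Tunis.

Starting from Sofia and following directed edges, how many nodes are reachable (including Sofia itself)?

17

BFS from Sofia visits: Sofia, Seoul, Dubai, Cairo, Bern, Minsk, Accra, Tunis, Rabat, Kigali, Porto, Manila, Dakar, Quito, Paris, Doha, Vilnius
Reachable nodes: 17 of 19 total.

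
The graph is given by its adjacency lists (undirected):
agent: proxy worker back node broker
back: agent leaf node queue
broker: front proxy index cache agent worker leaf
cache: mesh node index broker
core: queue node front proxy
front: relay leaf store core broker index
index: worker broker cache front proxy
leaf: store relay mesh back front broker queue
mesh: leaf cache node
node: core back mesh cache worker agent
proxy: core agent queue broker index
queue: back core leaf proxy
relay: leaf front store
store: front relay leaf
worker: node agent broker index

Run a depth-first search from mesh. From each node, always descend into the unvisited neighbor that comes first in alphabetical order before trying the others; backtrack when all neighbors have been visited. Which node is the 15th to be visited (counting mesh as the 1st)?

store

Visit mesh
mesh → cache
cache → broker
broker → agent
agent → back
back → leaf
leaf → front
front → core
core → node
node → worker
worker → index
index → proxy
proxy → queue
front → relay
relay → store

Visit order: mesh, cache, broker, agent, back, leaf, front, core, node, worker, index, proxy, queue, relay, store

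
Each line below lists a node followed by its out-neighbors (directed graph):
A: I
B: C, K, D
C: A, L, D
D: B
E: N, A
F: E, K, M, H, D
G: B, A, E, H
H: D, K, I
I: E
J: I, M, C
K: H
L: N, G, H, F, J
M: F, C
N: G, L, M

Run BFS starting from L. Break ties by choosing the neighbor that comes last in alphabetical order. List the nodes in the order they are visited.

L -> N -> J -> H -> G -> F -> M -> I -> C -> K -> D -> E -> B -> A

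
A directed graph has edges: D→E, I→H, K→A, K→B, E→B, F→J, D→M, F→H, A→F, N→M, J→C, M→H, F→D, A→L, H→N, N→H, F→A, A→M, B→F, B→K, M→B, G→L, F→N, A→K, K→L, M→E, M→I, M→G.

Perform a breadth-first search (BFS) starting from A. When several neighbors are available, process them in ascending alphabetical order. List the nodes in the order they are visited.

Visit A; enqueue F, K, L, M → queue [F, K, L, M]
Visit F; enqueue D, H, J, N → queue [K, L, M, D, H, J, N]
Visit K; enqueue B → queue [L, M, D, H, J, N, B]
Visit L → queue [M, D, H, J, N, B]
Visit M; enqueue E, G, I → queue [D, H, J, N, B, E, G, I]
Visit D → queue [H, J, N, B, E, G, I]
Visit H → queue [J, N, B, E, G, I]
Visit J; enqueue C → queue [N, B, E, G, I, C]
Visit N → queue [B, E, G, I, C]
Visit B → queue [E, G, I, C]
Visit E → queue [G, I, C]
Visit G → queue [I, C]
Visit I → queue [C]
Visit C → queue []

A, F, K, L, M, D, H, J, N, B, E, G, I, C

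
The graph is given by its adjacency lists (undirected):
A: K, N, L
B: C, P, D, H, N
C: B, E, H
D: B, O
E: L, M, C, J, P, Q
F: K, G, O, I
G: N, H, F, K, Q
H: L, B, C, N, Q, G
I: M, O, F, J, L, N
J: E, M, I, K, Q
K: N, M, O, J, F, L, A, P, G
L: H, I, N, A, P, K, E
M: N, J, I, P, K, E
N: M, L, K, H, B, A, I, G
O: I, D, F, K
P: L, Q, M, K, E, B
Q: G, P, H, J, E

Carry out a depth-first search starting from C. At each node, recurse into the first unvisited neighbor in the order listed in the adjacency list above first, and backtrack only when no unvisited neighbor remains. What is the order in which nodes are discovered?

Visit C
C → B
B → P
P → L
L → H
H → N
N → M
M → J
J → E
E → Q
Q → G
G → F
F → K
K → O
O → I
O → D
K → A

C, B, P, L, H, N, M, J, E, Q, G, F, K, O, I, D, A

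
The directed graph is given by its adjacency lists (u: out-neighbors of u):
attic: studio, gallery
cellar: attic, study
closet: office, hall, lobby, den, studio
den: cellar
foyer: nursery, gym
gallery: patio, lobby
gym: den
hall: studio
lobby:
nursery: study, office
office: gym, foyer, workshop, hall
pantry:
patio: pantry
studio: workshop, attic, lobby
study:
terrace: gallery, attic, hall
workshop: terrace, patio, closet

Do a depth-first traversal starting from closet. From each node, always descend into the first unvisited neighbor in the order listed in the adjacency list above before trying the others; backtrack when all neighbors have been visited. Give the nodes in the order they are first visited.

closet -> office -> gym -> den -> cellar -> attic -> studio -> workshop -> terrace -> gallery -> patio -> pantry -> lobby -> hall -> study -> foyer -> nursery

Visit closet
closet → office
office → gym
gym → den
den → cellar
cellar → attic
attic → studio
studio → workshop
workshop → terrace
terrace → gallery
gallery → patio
patio → pantry
gallery → lobby
terrace → hall
cellar → study
office → foyer
foyer → nursery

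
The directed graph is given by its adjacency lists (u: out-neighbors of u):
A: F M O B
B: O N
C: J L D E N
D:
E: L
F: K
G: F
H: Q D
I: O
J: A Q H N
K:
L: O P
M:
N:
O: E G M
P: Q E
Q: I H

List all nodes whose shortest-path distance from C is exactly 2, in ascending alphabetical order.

Level 0: C
Level 1: D, E, J, L, N
Level 2: A, H, O, P, Q
Level 3: B, F, G, I, M
Level 4: K

A, H, O, P, Q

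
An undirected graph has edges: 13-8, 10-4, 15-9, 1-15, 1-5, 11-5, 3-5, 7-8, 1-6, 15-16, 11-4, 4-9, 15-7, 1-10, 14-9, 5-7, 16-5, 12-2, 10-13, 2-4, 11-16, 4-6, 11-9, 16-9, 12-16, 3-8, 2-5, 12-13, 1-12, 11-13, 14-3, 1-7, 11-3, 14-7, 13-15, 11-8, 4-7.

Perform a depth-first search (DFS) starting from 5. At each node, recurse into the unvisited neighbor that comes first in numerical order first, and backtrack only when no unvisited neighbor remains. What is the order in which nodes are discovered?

5, 1, 6, 4, 2, 12, 13, 8, 3, 11, 9, 14, 7, 15, 16, 10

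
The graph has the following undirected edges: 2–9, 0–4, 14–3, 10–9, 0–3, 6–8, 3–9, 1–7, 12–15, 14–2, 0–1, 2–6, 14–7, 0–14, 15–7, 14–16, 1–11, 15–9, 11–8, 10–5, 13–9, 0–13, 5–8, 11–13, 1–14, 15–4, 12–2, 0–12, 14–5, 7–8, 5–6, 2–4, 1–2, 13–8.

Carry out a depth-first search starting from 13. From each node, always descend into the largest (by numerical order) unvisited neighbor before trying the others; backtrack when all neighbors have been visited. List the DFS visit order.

13 11 8 7 15 12 2 14 16 5 10 9 3 0 4 1 6

Visit 13
13 → 11
11 → 8
8 → 7
7 → 15
15 → 12
12 → 2
2 → 14
14 → 16
14 → 5
5 → 10
10 → 9
9 → 3
3 → 0
0 → 4
0 → 1
5 → 6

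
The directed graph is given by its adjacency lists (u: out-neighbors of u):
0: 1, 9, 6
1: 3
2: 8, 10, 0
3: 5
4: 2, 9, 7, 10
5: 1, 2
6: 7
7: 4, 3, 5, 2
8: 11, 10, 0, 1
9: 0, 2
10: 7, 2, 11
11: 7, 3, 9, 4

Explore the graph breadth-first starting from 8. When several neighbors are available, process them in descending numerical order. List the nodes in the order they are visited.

8 11 10 1 0 9 7 4 3 2 6 5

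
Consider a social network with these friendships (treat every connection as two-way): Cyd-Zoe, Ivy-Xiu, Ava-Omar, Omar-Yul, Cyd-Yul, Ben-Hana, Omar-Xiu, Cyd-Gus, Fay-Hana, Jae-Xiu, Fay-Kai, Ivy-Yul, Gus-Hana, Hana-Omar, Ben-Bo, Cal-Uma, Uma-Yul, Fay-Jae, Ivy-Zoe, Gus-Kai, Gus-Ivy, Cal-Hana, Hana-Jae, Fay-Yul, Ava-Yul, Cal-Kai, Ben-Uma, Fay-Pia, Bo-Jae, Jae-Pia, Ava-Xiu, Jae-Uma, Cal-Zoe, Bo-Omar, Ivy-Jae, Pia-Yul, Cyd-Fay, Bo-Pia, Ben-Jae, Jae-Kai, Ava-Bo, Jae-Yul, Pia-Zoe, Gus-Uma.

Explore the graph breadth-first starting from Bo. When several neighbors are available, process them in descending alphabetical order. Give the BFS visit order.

Bo, Pia, Omar, Jae, Ben, Ava, Zoe, Yul, Fay, Xiu, Hana, Uma, Kai, Ivy, Cyd, Cal, Gus

Visit Bo; enqueue Pia, Omar, Jae, Ben, Ava → queue [Pia, Omar, Jae, Ben, Ava]
Visit Pia; enqueue Zoe, Yul, Fay → queue [Omar, Jae, Ben, Ava, Zoe, Yul, Fay]
Visit Omar; enqueue Xiu, Hana → queue [Jae, Ben, Ava, Zoe, Yul, Fay, Xiu, Hana]
Visit Jae; enqueue Uma, Kai, Ivy → queue [Ben, Ava, Zoe, Yul, Fay, Xiu, Hana, Uma, Kai, Ivy]
Visit Ben → queue [Ava, Zoe, Yul, Fay, Xiu, Hana, Uma, Kai, Ivy]
Visit Ava → queue [Zoe, Yul, Fay, Xiu, Hana, Uma, Kai, Ivy]
Visit Zoe; enqueue Cyd, Cal → queue [Yul, Fay, Xiu, Hana, Uma, Kai, Ivy, Cyd, Cal]
Visit Yul → queue [Fay, Xiu, Hana, Uma, Kai, Ivy, Cyd, Cal]
Visit Fay → queue [Xiu, Hana, Uma, Kai, Ivy, Cyd, Cal]
Visit Xiu → queue [Hana, Uma, Kai, Ivy, Cyd, Cal]
Visit Hana; enqueue Gus → queue [Uma, Kai, Ivy, Cyd, Cal, Gus]
Visit Uma → queue [Kai, Ivy, Cyd, Cal, Gus]
Visit Kai → queue [Ivy, Cyd, Cal, Gus]
Visit Ivy → queue [Cyd, Cal, Gus]
Visit Cyd → queue [Cal, Gus]
Visit Cal → queue [Gus]
Visit Gus → queue []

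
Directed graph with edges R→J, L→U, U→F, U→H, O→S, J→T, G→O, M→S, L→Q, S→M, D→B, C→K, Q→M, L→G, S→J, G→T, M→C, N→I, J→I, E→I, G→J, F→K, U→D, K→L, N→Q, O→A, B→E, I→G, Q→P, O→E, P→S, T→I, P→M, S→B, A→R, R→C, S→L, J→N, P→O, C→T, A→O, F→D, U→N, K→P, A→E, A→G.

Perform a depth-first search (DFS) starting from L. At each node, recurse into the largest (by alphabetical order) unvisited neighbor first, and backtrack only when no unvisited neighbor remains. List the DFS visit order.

Visit L
L → U
U → N
N → Q
Q → P
P → S
S → M
M → C
C → T
T → I
I → G
G → O
O → E
O → A
A → R
R → J
C → K
S → B
U → H
U → F
F → D

L, U, N, Q, P, S, M, C, T, I, G, O, E, A, R, J, K, B, H, F, D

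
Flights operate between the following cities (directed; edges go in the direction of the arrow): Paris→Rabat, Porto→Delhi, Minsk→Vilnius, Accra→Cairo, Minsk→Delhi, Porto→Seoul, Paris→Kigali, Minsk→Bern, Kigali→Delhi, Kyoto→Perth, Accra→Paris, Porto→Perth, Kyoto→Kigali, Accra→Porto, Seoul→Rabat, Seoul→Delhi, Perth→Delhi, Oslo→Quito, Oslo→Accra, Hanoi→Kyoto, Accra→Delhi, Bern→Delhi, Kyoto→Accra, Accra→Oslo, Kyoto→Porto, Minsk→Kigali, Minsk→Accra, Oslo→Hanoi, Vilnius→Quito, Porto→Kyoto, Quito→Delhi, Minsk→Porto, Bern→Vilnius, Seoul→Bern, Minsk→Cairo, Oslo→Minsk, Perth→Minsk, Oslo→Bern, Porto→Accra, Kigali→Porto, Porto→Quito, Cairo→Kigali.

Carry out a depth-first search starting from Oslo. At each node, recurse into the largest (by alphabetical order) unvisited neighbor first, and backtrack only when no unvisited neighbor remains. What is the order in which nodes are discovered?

Visit Oslo
Oslo → Quito
Quito → Delhi
Oslo → Minsk
Minsk → Vilnius
Minsk → Porto
Porto → Seoul
Seoul → Rabat
Seoul → Bern
Porto → Perth
Porto → Kyoto
Kyoto → Kigali
Kyoto → Accra
Accra → Paris
Accra → Cairo
Oslo → Hanoi

Oslo → Quito → Delhi → Minsk → Vilnius → Porto → Seoul → Rabat → Bern → Perth → Kyoto → Kigali → Accra → Paris → Cairo → Hanoi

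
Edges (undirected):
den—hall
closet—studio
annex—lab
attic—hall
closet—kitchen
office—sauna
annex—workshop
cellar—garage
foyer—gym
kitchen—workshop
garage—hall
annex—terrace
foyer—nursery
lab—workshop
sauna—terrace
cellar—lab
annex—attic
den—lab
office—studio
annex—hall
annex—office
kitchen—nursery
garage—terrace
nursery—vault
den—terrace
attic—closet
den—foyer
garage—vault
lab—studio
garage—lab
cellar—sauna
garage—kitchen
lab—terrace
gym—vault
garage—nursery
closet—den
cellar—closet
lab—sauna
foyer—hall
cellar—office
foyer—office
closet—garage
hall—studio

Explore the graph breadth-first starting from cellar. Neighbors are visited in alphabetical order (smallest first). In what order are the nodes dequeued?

cellar, closet, garage, lab, office, sauna, attic, den, kitchen, studio, hall, nursery, terrace, vault, annex, workshop, foyer, gym

Visit cellar; enqueue closet, garage, lab, office, sauna → queue [closet, garage, lab, office, sauna]
Visit closet; enqueue attic, den, kitchen, studio → queue [garage, lab, office, sauna, attic, den, kitchen, studio]
Visit garage; enqueue hall, nursery, terrace, vault → queue [lab, office, sauna, attic, den, kitchen, studio, hall, nursery, terrace, vault]
Visit lab; enqueue annex, workshop → queue [office, sauna, attic, den, kitchen, studio, hall, nursery, terrace, vault, annex, workshop]
Visit office; enqueue foyer → queue [sauna, attic, den, kitchen, studio, hall, nursery, terrace, vault, annex, workshop, foyer]
Visit sauna → queue [attic, den, kitchen, studio, hall, nursery, terrace, vault, annex, workshop, foyer]
Visit attic → queue [den, kitchen, studio, hall, nursery, terrace, vault, annex, workshop, foyer]
Visit den → queue [kitchen, studio, hall, nursery, terrace, vault, annex, workshop, foyer]
Visit kitchen → queue [studio, hall, nursery, terrace, vault, annex, workshop, foyer]
Visit studio → queue [hall, nursery, terrace, vault, annex, workshop, foyer]
Visit hall → queue [nursery, terrace, vault, annex, workshop, foyer]
Visit nursery → queue [terrace, vault, annex, workshop, foyer]
Visit terrace → queue [vault, annex, workshop, foyer]
Visit vault; enqueue gym → queue [annex, workshop, foyer, gym]
Visit annex → queue [workshop, foyer, gym]
Visit workshop → queue [foyer, gym]
Visit foyer → queue [gym]
Visit gym → queue []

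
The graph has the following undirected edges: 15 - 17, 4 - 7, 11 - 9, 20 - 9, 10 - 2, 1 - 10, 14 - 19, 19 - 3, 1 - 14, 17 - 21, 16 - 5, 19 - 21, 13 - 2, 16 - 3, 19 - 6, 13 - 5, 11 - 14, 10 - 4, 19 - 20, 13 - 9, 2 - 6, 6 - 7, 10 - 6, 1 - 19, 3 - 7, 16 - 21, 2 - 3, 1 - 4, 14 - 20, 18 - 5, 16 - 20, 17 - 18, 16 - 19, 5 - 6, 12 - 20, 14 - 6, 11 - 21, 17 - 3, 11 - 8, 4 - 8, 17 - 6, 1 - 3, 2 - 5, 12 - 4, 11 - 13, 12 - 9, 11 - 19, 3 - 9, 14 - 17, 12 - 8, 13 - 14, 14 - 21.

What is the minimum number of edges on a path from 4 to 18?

Level 0: 4
Level 1: 1, 7, 8, 10, 12
Level 2: 2, 3, 6, 9, 11, 14, 19, 20
Level 3: 5, 13, 16, 17, 21
Level 4: 15, 18
18 first appears at level 4.

4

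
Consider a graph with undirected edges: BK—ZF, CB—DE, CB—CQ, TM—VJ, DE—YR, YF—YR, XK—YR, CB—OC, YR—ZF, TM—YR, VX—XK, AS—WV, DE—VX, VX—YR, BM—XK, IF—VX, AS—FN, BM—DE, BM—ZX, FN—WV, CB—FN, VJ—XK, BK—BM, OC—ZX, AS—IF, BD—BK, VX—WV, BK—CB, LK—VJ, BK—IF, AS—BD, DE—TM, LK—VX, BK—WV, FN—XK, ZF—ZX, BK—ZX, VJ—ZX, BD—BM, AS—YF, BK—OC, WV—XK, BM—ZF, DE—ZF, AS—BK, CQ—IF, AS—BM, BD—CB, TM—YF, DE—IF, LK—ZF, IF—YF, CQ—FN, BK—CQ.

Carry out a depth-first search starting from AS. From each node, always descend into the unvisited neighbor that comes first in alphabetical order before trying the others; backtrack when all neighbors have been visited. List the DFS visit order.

Visit AS
AS → BD
BD → BK
BK → BM
BM → DE
DE → CB
CB → CQ
CQ → FN
FN → WV
WV → VX
VX → IF
IF → YF
YF → TM
TM → VJ
VJ → LK
LK → ZF
ZF → YR
YR → XK
ZF → ZX
ZX → OC

AS, BD, BK, BM, DE, CB, CQ, FN, WV, VX, IF, YF, TM, VJ, LK, ZF, YR, XK, ZX, OC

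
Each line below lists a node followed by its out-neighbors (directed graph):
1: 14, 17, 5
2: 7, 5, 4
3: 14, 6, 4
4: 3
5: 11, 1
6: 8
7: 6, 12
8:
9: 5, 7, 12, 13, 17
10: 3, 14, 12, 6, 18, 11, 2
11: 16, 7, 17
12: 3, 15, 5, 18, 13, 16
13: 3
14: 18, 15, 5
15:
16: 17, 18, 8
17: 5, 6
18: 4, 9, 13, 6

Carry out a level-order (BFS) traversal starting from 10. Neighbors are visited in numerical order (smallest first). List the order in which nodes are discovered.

Visit 10; enqueue 2, 3, 6, 11, 12, 14, 18 → queue [2, 3, 6, 11, 12, 14, 18]
Visit 2; enqueue 4, 5, 7 → queue [3, 6, 11, 12, 14, 18, 4, 5, 7]
Visit 3 → queue [6, 11, 12, 14, 18, 4, 5, 7]
Visit 6; enqueue 8 → queue [11, 12, 14, 18, 4, 5, 7, 8]
Visit 11; enqueue 16, 17 → queue [12, 14, 18, 4, 5, 7, 8, 16, 17]
Visit 12; enqueue 13, 15 → queue [14, 18, 4, 5, 7, 8, 16, 17, 13, 15]
Visit 14 → queue [18, 4, 5, 7, 8, 16, 17, 13, 15]
Visit 18; enqueue 9 → queue [4, 5, 7, 8, 16, 17, 13, 15, 9]
Visit 4 → queue [5, 7, 8, 16, 17, 13, 15, 9]
Visit 5; enqueue 1 → queue [7, 8, 16, 17, 13, 15, 9, 1]
Visit 7 → queue [8, 16, 17, 13, 15, 9, 1]
Visit 8 → queue [16, 17, 13, 15, 9, 1]
Visit 16 → queue [17, 13, 15, 9, 1]
Visit 17 → queue [13, 15, 9, 1]
Visit 13 → queue [15, 9, 1]
Visit 15 → queue [9, 1]
Visit 9 → queue [1]
Visit 1 → queue []

10, 2, 3, 6, 11, 12, 14, 18, 4, 5, 7, 8, 16, 17, 13, 15, 9, 1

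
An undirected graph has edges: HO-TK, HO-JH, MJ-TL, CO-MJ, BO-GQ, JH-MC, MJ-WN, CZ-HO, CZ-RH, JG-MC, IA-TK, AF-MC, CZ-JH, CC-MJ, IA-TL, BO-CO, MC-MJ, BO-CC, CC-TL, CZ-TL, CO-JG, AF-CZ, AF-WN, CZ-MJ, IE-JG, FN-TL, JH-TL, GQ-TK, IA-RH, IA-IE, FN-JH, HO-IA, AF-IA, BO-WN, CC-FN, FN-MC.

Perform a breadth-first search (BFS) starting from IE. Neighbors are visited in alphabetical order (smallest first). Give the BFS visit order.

IE, IA, JG, AF, HO, RH, TK, TL, CO, MC, CZ, WN, JH, GQ, CC, FN, MJ, BO

Visit IE; enqueue IA, JG → queue [IA, JG]
Visit IA; enqueue AF, HO, RH, TK, TL → queue [JG, AF, HO, RH, TK, TL]
Visit JG; enqueue CO, MC → queue [AF, HO, RH, TK, TL, CO, MC]
Visit AF; enqueue CZ, WN → queue [HO, RH, TK, TL, CO, MC, CZ, WN]
Visit HO; enqueue JH → queue [RH, TK, TL, CO, MC, CZ, WN, JH]
Visit RH → queue [TK, TL, CO, MC, CZ, WN, JH]
Visit TK; enqueue GQ → queue [TL, CO, MC, CZ, WN, JH, GQ]
Visit TL; enqueue CC, FN, MJ → queue [CO, MC, CZ, WN, JH, GQ, CC, FN, MJ]
Visit CO; enqueue BO → queue [MC, CZ, WN, JH, GQ, CC, FN, MJ, BO]
Visit MC → queue [CZ, WN, JH, GQ, CC, FN, MJ, BO]
Visit CZ → queue [WN, JH, GQ, CC, FN, MJ, BO]
Visit WN → queue [JH, GQ, CC, FN, MJ, BO]
Visit JH → queue [GQ, CC, FN, MJ, BO]
Visit GQ → queue [CC, FN, MJ, BO]
Visit CC → queue [FN, MJ, BO]
Visit FN → queue [MJ, BO]
Visit MJ → queue [BO]
Visit BO → queue []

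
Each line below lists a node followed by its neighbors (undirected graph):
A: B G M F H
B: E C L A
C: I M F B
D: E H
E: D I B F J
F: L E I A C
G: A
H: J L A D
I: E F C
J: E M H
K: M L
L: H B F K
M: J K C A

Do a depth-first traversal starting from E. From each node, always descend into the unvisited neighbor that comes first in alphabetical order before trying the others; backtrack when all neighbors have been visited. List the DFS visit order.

Visit E
E → B
B → A
A → F
F → C
C → I
C → M
M → J
J → H
H → D
H → L
L → K
A → G

E B A F C I M J H D L K G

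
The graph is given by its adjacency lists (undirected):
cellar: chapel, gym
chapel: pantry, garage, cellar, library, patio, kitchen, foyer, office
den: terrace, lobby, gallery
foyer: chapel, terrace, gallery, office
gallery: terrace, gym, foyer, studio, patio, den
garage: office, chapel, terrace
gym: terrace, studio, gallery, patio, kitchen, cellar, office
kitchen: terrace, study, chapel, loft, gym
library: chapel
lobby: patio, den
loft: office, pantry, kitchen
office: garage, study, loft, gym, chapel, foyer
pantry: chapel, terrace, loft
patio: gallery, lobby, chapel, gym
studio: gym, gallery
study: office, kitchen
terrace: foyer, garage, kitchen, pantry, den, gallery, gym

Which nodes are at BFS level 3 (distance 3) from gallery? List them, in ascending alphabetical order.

library, loft, study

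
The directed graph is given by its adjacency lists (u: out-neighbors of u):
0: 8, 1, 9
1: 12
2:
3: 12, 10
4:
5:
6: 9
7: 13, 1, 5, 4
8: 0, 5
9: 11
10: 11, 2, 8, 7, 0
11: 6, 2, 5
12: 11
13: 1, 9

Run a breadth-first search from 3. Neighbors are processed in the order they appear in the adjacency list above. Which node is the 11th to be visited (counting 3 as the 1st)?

13

Visit 3; enqueue 12, 10 → queue [12, 10]
Visit 12; enqueue 11 → queue [10, 11]
Visit 10; enqueue 2, 8, 7, 0 → queue [11, 2, 8, 7, 0]
Visit 11; enqueue 6, 5 → queue [2, 8, 7, 0, 6, 5]
Visit 2 → queue [8, 7, 0, 6, 5]
Visit 8 → queue [7, 0, 6, 5]
Visit 7; enqueue 13, 1, 4 → queue [0, 6, 5, 13, 1, 4]
Visit 0; enqueue 9 → queue [6, 5, 13, 1, 4, 9]
Visit 6 → queue [5, 13, 1, 4, 9]
Visit 5 → queue [13, 1, 4, 9]
Visit 13 → queue [1, 4, 9]
Visit 1 → queue [4, 9]
Visit 4 → queue [9]
Visit 9 → queue []

Visit order: 3, 12, 10, 11, 2, 8, 7, 0, 6, 5, 13, 1, 4, 9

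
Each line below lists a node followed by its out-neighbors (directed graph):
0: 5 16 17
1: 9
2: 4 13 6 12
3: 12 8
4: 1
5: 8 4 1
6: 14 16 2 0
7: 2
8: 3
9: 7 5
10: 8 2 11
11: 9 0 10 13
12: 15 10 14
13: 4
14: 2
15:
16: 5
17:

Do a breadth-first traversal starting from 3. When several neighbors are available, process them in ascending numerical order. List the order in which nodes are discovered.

Visit 3; enqueue 8, 12 → queue [8, 12]
Visit 8 → queue [12]
Visit 12; enqueue 10, 14, 15 → queue [10, 14, 15]
Visit 10; enqueue 2, 11 → queue [14, 15, 2, 11]
Visit 14 → queue [15, 2, 11]
Visit 15 → queue [2, 11]
Visit 2; enqueue 4, 6, 13 → queue [11, 4, 6, 13]
Visit 11; enqueue 0, 9 → queue [4, 6, 13, 0, 9]
Visit 4; enqueue 1 → queue [6, 13, 0, 9, 1]
Visit 6; enqueue 16 → queue [13, 0, 9, 1, 16]
Visit 13 → queue [0, 9, 1, 16]
Visit 0; enqueue 5, 17 → queue [9, 1, 16, 5, 17]
Visit 9; enqueue 7 → queue [1, 16, 5, 17, 7]
Visit 1 → queue [16, 5, 17, 7]
Visit 16 → queue [5, 17, 7]
Visit 5 → queue [17, 7]
Visit 17 → queue [7]
Visit 7 → queue []

3, 8, 12, 10, 14, 15, 2, 11, 4, 6, 13, 0, 9, 1, 16, 5, 17, 7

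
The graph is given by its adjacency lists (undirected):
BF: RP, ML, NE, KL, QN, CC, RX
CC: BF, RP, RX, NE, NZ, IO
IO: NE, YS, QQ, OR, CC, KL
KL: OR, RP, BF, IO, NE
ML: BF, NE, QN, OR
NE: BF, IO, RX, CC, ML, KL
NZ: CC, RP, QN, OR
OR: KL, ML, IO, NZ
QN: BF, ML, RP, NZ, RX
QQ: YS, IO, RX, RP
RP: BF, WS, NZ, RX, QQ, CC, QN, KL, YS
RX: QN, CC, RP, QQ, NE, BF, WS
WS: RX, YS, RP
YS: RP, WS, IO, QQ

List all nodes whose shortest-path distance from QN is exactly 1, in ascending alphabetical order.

Level 0: QN
Level 1: BF, ML, NZ, RP, RX
Level 2: CC, KL, NE, OR, QQ, WS, YS
Level 3: IO

BF, ML, NZ, RP, RX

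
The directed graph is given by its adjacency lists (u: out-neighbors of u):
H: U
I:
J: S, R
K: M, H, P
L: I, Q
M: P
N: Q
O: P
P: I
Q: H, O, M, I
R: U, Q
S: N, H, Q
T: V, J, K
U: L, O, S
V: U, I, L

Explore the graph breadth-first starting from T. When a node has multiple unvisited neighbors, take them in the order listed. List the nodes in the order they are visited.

T -> V -> J -> K -> U -> I -> L -> S -> R -> M -> H -> P -> O -> Q -> N

Visit T; enqueue V, J, K → queue [V, J, K]
Visit V; enqueue U, I, L → queue [J, K, U, I, L]
Visit J; enqueue S, R → queue [K, U, I, L, S, R]
Visit K; enqueue M, H, P → queue [U, I, L, S, R, M, H, P]
Visit U; enqueue O → queue [I, L, S, R, M, H, P, O]
Visit I → queue [L, S, R, M, H, P, O]
Visit L; enqueue Q → queue [S, R, M, H, P, O, Q]
Visit S; enqueue N → queue [R, M, H, P, O, Q, N]
Visit R → queue [M, H, P, O, Q, N]
Visit M → queue [H, P, O, Q, N]
Visit H → queue [P, O, Q, N]
Visit P → queue [O, Q, N]
Visit O → queue [Q, N]
Visit Q → queue [N]
Visit N → queue []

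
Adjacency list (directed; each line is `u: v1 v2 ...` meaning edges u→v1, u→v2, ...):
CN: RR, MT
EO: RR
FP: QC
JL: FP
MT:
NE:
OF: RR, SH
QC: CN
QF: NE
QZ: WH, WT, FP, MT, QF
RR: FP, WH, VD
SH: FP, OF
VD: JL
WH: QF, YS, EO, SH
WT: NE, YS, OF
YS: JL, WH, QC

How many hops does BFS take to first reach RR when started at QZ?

Level 0: QZ
Level 1: FP, MT, QF, WH, WT
Level 2: EO, NE, OF, QC, SH, YS
Level 3: CN, JL, RR
Level 4: VD
RR first appears at level 3.

3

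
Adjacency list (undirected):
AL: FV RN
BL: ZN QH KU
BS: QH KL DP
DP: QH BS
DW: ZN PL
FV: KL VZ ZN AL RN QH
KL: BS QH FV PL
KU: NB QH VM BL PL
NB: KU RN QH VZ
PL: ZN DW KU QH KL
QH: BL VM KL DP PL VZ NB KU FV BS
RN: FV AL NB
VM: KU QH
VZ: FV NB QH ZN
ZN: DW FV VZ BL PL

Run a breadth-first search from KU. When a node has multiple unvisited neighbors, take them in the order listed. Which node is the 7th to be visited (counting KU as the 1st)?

RN

Visit KU; enqueue NB, QH, VM, BL, PL → queue [NB, QH, VM, BL, PL]
Visit NB; enqueue RN, VZ → queue [QH, VM, BL, PL, RN, VZ]
Visit QH; enqueue KL, DP, FV, BS → queue [VM, BL, PL, RN, VZ, KL, DP, FV, BS]
Visit VM → queue [BL, PL, RN, VZ, KL, DP, FV, BS]
Visit BL; enqueue ZN → queue [PL, RN, VZ, KL, DP, FV, BS, ZN]
Visit PL; enqueue DW → queue [RN, VZ, KL, DP, FV, BS, ZN, DW]
Visit RN; enqueue AL → queue [VZ, KL, DP, FV, BS, ZN, DW, AL]
Visit VZ → queue [KL, DP, FV, BS, ZN, DW, AL]
Visit KL → queue [DP, FV, BS, ZN, DW, AL]
Visit DP → queue [FV, BS, ZN, DW, AL]
Visit FV → queue [BS, ZN, DW, AL]
Visit BS → queue [ZN, DW, AL]
Visit ZN → queue [DW, AL]
Visit DW → queue [AL]
Visit AL → queue []

Visit order: KU, NB, QH, VM, BL, PL, RN, VZ, KL, DP, FV, BS, ZN, DW, AL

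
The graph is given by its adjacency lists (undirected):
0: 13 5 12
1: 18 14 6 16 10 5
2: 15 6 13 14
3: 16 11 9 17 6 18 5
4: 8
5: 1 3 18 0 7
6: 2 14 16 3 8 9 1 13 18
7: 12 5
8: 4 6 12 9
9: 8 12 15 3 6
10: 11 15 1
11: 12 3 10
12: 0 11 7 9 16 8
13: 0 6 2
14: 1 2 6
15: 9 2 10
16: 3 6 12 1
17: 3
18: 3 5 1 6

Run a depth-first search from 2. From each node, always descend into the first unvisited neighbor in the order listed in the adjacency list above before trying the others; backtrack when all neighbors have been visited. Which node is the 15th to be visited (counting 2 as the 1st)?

5

Visit 2
2 → 15
15 → 9
9 → 8
8 → 4
8 → 6
6 → 14
14 → 1
1 → 18
18 → 3
3 → 16
16 → 12
12 → 0
0 → 13
0 → 5
5 → 7
12 → 11
11 → 10
3 → 17

Visit order: 2, 15, 9, 8, 4, 6, 14, 1, 18, 3, 16, 12, 0, 13, 5, 7, 11, 10, 17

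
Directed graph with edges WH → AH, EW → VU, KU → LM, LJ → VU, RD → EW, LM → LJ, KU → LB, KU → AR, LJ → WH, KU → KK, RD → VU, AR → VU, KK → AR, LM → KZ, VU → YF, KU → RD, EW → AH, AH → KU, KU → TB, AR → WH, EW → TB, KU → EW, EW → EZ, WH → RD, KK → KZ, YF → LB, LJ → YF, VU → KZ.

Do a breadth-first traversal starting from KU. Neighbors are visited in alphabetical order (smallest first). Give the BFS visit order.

Visit KU; enqueue AR, EW, KK, LB, LM, RD, TB → queue [AR, EW, KK, LB, LM, RD, TB]
Visit AR; enqueue VU, WH → queue [EW, KK, LB, LM, RD, TB, VU, WH]
Visit EW; enqueue AH, EZ → queue [KK, LB, LM, RD, TB, VU, WH, AH, EZ]
Visit KK; enqueue KZ → queue [LB, LM, RD, TB, VU, WH, AH, EZ, KZ]
Visit LB → queue [LM, RD, TB, VU, WH, AH, EZ, KZ]
Visit LM; enqueue LJ → queue [RD, TB, VU, WH, AH, EZ, KZ, LJ]
Visit RD → queue [TB, VU, WH, AH, EZ, KZ, LJ]
Visit TB → queue [VU, WH, AH, EZ, KZ, LJ]
Visit VU; enqueue YF → queue [WH, AH, EZ, KZ, LJ, YF]
Visit WH → queue [AH, EZ, KZ, LJ, YF]
Visit AH → queue [EZ, KZ, LJ, YF]
Visit EZ → queue [KZ, LJ, YF]
Visit KZ → queue [LJ, YF]
Visit LJ → queue [YF]
Visit YF → queue []

KU → AR → EW → KK → LB → LM → RD → TB → VU → WH → AH → EZ → KZ → LJ → YF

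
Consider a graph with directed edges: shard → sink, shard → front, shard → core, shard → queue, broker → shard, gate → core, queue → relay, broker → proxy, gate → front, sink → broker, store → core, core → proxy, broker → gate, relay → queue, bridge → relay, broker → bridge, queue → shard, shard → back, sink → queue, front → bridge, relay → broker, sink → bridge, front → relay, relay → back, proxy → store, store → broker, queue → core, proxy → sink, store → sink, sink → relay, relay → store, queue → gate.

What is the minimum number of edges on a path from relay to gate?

Level 0: relay
Level 1: back, broker, queue, store
Level 2: bridge, core, gate, proxy, shard, sink
Level 3: front
gate first appears at level 2.

2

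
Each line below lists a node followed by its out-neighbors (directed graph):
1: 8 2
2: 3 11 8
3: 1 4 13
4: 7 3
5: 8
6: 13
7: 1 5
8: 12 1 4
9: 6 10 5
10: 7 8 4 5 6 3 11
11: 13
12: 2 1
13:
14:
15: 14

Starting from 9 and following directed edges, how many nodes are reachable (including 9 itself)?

BFS from 9 visits: 9, 5, 6, 10, 8, 13, 3, 4, 7, 11, 1, 12, 2
Reachable nodes: 13 of 15 total.

13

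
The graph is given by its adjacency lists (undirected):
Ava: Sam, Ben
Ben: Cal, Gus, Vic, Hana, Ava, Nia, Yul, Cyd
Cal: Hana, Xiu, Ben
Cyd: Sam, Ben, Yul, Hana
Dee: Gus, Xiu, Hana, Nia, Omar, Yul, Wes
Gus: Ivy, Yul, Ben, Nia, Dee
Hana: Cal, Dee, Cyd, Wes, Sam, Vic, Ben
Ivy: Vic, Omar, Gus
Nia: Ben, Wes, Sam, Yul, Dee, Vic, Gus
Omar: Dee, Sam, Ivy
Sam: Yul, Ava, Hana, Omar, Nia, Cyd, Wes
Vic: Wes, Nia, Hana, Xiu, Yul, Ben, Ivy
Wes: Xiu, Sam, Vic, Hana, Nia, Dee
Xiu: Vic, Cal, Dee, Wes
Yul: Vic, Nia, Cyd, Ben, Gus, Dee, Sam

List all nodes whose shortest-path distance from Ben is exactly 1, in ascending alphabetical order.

Ava, Cal, Cyd, Gus, Hana, Nia, Vic, Yul

Level 0: Ben
Level 1: Ava, Cal, Cyd, Gus, Hana, Nia, Vic, Yul
Level 2: Dee, Ivy, Sam, Wes, Xiu
Level 3: Omar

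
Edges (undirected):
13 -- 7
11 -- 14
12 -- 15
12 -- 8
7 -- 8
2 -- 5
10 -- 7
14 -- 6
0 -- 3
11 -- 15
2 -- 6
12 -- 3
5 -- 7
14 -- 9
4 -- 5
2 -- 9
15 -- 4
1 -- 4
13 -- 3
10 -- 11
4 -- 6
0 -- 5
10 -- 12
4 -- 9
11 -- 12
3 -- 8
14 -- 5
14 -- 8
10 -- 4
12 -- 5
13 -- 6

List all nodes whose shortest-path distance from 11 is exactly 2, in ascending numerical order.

3, 4, 5, 6, 7, 8, 9

Level 0: 11
Level 1: 10, 12, 14, 15
Level 2: 3, 4, 5, 6, 7, 8, 9
Level 3: 0, 1, 2, 13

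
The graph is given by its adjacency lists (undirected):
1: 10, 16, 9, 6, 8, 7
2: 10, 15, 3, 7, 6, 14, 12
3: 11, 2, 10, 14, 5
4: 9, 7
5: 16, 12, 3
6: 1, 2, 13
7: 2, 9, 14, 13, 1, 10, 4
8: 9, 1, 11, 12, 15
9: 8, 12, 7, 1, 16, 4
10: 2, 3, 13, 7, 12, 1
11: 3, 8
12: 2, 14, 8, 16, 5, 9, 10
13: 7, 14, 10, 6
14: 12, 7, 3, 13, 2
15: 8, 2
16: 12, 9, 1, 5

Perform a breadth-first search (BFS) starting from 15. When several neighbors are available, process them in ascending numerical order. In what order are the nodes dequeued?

Visit 15; enqueue 2, 8 → queue [2, 8]
Visit 2; enqueue 3, 6, 7, 10, 12, 14 → queue [8, 3, 6, 7, 10, 12, 14]
Visit 8; enqueue 1, 9, 11 → queue [3, 6, 7, 10, 12, 14, 1, 9, 11]
Visit 3; enqueue 5 → queue [6, 7, 10, 12, 14, 1, 9, 11, 5]
Visit 6; enqueue 13 → queue [7, 10, 12, 14, 1, 9, 11, 5, 13]
Visit 7; enqueue 4 → queue [10, 12, 14, 1, 9, 11, 5, 13, 4]
Visit 10 → queue [12, 14, 1, 9, 11, 5, 13, 4]
Visit 12; enqueue 16 → queue [14, 1, 9, 11, 5, 13, 4, 16]
Visit 14 → queue [1, 9, 11, 5, 13, 4, 16]
Visit 1 → queue [9, 11, 5, 13, 4, 16]
Visit 9 → queue [11, 5, 13, 4, 16]
Visit 11 → queue [5, 13, 4, 16]
Visit 5 → queue [13, 4, 16]
Visit 13 → queue [4, 16]
Visit 4 → queue [16]
Visit 16 → queue []

15, 2, 8, 3, 6, 7, 10, 12, 14, 1, 9, 11, 5, 13, 4, 16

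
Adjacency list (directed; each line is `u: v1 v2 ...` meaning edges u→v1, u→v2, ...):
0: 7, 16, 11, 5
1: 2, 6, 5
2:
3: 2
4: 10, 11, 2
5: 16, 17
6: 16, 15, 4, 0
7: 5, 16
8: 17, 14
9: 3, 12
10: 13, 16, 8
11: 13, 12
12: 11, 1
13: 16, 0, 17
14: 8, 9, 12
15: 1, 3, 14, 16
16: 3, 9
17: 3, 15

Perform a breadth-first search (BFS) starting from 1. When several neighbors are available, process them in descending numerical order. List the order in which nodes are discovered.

Visit 1; enqueue 6, 5, 2 → queue [6, 5, 2]
Visit 6; enqueue 16, 15, 4, 0 → queue [5, 2, 16, 15, 4, 0]
Visit 5; enqueue 17 → queue [2, 16, 15, 4, 0, 17]
Visit 2 → queue [16, 15, 4, 0, 17]
Visit 16; enqueue 9, 3 → queue [15, 4, 0, 17, 9, 3]
Visit 15; enqueue 14 → queue [4, 0, 17, 9, 3, 14]
Visit 4; enqueue 11, 10 → queue [0, 17, 9, 3, 14, 11, 10]
Visit 0; enqueue 7 → queue [17, 9, 3, 14, 11, 10, 7]
Visit 17 → queue [9, 3, 14, 11, 10, 7]
Visit 9; enqueue 12 → queue [3, 14, 11, 10, 7, 12]
Visit 3 → queue [14, 11, 10, 7, 12]
Visit 14; enqueue 8 → queue [11, 10, 7, 12, 8]
Visit 11; enqueue 13 → queue [10, 7, 12, 8, 13]
Visit 10 → queue [7, 12, 8, 13]
Visit 7 → queue [12, 8, 13]
Visit 12 → queue [8, 13]
Visit 8 → queue [13]
Visit 13 → queue []

1 6 5 2 16 15 4 0 17 9 3 14 11 10 7 12 8 13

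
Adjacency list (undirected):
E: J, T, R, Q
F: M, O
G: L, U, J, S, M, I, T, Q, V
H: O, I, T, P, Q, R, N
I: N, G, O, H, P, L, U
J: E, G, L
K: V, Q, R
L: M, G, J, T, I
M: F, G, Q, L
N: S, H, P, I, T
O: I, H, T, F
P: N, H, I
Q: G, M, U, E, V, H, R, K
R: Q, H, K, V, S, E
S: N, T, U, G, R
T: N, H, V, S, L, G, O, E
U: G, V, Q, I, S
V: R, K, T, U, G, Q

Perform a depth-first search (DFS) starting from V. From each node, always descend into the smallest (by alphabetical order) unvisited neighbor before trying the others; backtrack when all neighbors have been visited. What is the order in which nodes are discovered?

Visit V
V → G
G → I
I → H
H → N
N → P
N → S
S → R
R → E
E → J
J → L
L → M
M → F
F → O
O → T
M → Q
Q → K
Q → U

V G I H N P S R E J L M F O T Q K U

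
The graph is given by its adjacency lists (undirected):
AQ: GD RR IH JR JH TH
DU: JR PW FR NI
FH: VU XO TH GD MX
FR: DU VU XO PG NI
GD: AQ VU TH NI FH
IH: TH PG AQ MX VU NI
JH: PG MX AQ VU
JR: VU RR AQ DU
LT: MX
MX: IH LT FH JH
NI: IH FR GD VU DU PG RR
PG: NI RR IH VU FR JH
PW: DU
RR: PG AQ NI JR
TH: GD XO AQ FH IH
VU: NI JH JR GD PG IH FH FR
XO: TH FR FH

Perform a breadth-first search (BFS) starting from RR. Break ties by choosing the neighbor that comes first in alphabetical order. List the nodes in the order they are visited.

Visit RR; enqueue AQ, JR, NI, PG → queue [AQ, JR, NI, PG]
Visit AQ; enqueue GD, IH, JH, TH → queue [JR, NI, PG, GD, IH, JH, TH]
Visit JR; enqueue DU, VU → queue [NI, PG, GD, IH, JH, TH, DU, VU]
Visit NI; enqueue FR → queue [PG, GD, IH, JH, TH, DU, VU, FR]
Visit PG → queue [GD, IH, JH, TH, DU, VU, FR]
Visit GD; enqueue FH → queue [IH, JH, TH, DU, VU, FR, FH]
Visit IH; enqueue MX → queue [JH, TH, DU, VU, FR, FH, MX]
Visit JH → queue [TH, DU, VU, FR, FH, MX]
Visit TH; enqueue XO → queue [DU, VU, FR, FH, MX, XO]
Visit DU; enqueue PW → queue [VU, FR, FH, MX, XO, PW]
Visit VU → queue [FR, FH, MX, XO, PW]
Visit FR → queue [FH, MX, XO, PW]
Visit FH → queue [MX, XO, PW]
Visit MX; enqueue LT → queue [XO, PW, LT]
Visit XO → queue [PW, LT]
Visit PW → queue [LT]
Visit LT → queue []

RR → AQ → JR → NI → PG → GD → IH → JH → TH → DU → VU → FR → FH → MX → XO → PW → LT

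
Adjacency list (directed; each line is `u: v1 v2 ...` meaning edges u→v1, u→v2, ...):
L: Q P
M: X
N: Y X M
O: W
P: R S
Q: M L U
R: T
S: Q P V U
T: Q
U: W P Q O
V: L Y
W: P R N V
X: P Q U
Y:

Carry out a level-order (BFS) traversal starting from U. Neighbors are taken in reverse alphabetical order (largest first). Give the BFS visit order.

Visit U; enqueue W, Q, P, O → queue [W, Q, P, O]
Visit W; enqueue V, R, N → queue [Q, P, O, V, R, N]
Visit Q; enqueue M, L → queue [P, O, V, R, N, M, L]
Visit P; enqueue S → queue [O, V, R, N, M, L, S]
Visit O → queue [V, R, N, M, L, S]
Visit V; enqueue Y → queue [R, N, M, L, S, Y]
Visit R; enqueue T → queue [N, M, L, S, Y, T]
Visit N; enqueue X → queue [M, L, S, Y, T, X]
Visit M → queue [L, S, Y, T, X]
Visit L → queue [S, Y, T, X]
Visit S → queue [Y, T, X]
Visit Y → queue [T, X]
Visit T → queue [X]
Visit X → queue []

U -> W -> Q -> P -> O -> V -> R -> N -> M -> L -> S -> Y -> T -> X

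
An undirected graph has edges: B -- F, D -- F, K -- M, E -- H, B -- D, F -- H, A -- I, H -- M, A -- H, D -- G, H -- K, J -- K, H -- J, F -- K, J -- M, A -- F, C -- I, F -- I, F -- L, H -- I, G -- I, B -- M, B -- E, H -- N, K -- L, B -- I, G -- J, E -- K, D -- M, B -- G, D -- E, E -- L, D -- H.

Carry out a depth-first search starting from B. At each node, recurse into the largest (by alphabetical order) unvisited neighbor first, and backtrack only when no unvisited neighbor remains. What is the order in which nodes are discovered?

Visit B
B → M
M → K
K → L
L → F
F → I
I → H
H → N
H → J
J → G
G → D
D → E
H → A
I → C

B, M, K, L, F, I, H, N, J, G, D, E, A, C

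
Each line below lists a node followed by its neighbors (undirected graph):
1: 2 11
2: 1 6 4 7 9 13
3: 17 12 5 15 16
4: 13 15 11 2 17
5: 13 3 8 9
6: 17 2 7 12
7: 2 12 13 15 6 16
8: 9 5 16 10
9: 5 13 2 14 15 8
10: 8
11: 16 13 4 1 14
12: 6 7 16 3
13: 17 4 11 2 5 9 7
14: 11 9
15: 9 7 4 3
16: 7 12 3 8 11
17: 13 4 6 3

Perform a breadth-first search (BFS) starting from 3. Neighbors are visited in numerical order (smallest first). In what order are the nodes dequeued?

3, 5, 12, 15, 16, 17, 8, 9, 13, 6, 7, 4, 11, 10, 2, 14, 1

Visit 3; enqueue 5, 12, 15, 16, 17 → queue [5, 12, 15, 16, 17]
Visit 5; enqueue 8, 9, 13 → queue [12, 15, 16, 17, 8, 9, 13]
Visit 12; enqueue 6, 7 → queue [15, 16, 17, 8, 9, 13, 6, 7]
Visit 15; enqueue 4 → queue [16, 17, 8, 9, 13, 6, 7, 4]
Visit 16; enqueue 11 → queue [17, 8, 9, 13, 6, 7, 4, 11]
Visit 17 → queue [8, 9, 13, 6, 7, 4, 11]
Visit 8; enqueue 10 → queue [9, 13, 6, 7, 4, 11, 10]
Visit 9; enqueue 2, 14 → queue [13, 6, 7, 4, 11, 10, 2, 14]
Visit 13 → queue [6, 7, 4, 11, 10, 2, 14]
Visit 6 → queue [7, 4, 11, 10, 2, 14]
Visit 7 → queue [4, 11, 10, 2, 14]
Visit 4 → queue [11, 10, 2, 14]
Visit 11; enqueue 1 → queue [10, 2, 14, 1]
Visit 10 → queue [2, 14, 1]
Visit 2 → queue [14, 1]
Visit 14 → queue [1]
Visit 1 → queue []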